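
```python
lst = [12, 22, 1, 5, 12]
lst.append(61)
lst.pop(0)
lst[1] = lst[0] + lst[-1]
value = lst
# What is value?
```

Trace:
`lst = [12, 22, 1, 5, 12]` → lst = [12, 22, 1, 5, 12]
`lst.append(61)` → lst = [12, 22, 1, 5, 12, 61]
`lst.pop(0)` → lst = [22, 1, 5, 12, 61]
`lst[1] = lst[0] + lst[-1]` → lst = [22, 83, 5, 12, 61]
`value = lst` → value = [22, 83, 5, 12, 61]
So value = [22, 83, 5, 12, 61]

Answer: [22, 83, 5, 12, 61]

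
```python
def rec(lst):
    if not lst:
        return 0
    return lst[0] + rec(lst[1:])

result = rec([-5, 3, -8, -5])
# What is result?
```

(-5) + 3 + (-8) + (-5) + 0 = -15

Answer: -15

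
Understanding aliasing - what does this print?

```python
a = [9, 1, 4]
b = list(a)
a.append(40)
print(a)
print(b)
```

Key concept: list() constructor creates copy.
Step by step:
`a = [9, 1, 4]` → a = [9, 1, 4]
`b = list(a)` → b = [9, 1, 4]
`a.append(40)` → a = [9, 1, 4, 40]
`print(a)` → prints [9, 1, 4, 40]
`print(b)` → prints [9, 1, 4]

Answer:
[9, 1, 4, 40]
[9, 1, 4]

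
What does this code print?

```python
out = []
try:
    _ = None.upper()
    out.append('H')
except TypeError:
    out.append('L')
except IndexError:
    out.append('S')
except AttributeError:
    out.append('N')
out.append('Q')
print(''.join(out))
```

Execution trace: 'N' (except AttributeError) → 'Q' (after the try/except). Output: NQ

Answer: NQ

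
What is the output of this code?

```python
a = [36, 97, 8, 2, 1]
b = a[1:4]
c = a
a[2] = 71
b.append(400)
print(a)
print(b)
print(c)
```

Key concept: slice vs alias.
Step by step:
`a = [36, 97, 8, 2, 1]` → a = [36, 97, 8, 2, 1]
`b = a[1:4]` → b = [97, 8, 2]
`c = a` → c = [36, 97, 8, 2, 1] (same object as a)
`a[2] = 71` → a = [36, 97, 71, 2, 1] (same object as c); c = [36, 97, 71, 2, 1] (same object as a)
`b.append(400)` → b = [97, 8, 2, 400]
`print(a)` → prints [36, 97, 71, 2, 1]
`print(b)` → prints [97, 8, 2, 400]
`print(c)` → prints [36, 97, 71, 2, 1]

Answer:
[36, 97, 71, 2, 1]
[97, 8, 2, 400]
[36, 97, 71, 2, 1]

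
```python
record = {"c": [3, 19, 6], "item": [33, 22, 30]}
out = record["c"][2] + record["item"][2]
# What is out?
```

Trace:
`record = {"c": [3, 19, 6], "item": [33, 22, 30]}` → record = {'c': [3, 19, 6], 'item': [33, 22, 30]}
`out = record["c"][2] + record["item"][2]` → out = 36
So out = 36

Answer: 36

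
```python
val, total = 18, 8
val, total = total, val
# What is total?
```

Trace:
`val, total = 18, 8` → val = 18; total = 8
`val, total = total, val` → val = 8; total = 18
So total = 18

Answer: 18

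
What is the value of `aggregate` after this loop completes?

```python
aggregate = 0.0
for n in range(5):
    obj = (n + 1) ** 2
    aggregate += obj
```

Sum of squared losses 1² + 2² + ... + 5²
`aggregate` takes the values: 0.0 → 1.0 → 5.0 → 14.0 → 30.0 → 55.0

Answer: 55.0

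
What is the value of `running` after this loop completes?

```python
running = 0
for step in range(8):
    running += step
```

Sum of 0 to 7 = 28
`running` takes the values: 0 → 1 → 3 → 6 → 10 → 15 → 21 → 28

Answer: 28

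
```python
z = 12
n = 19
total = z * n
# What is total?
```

Trace:
`z = 12` → z = 12
`n = 19` → n = 19
`total = z * n` → total = 228
So total = 228

Answer: 228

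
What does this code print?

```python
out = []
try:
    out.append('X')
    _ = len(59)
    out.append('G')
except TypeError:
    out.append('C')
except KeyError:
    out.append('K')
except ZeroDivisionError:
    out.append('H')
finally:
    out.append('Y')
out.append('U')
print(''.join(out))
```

Execution trace: 'X' (try body) → 'C' (except TypeError) → 'Y' (finally) → 'U' (after the try/except). Output: XCYU

Answer: XCYU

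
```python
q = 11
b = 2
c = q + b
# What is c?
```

Trace:
`q = 11` → q = 11
`b = 2` → b = 2
`c = q + b` → c = 13
So c = 13

Answer: 13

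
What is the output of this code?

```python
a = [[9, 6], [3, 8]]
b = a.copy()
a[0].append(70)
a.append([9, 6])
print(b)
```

Key concept: shallow copy with nested lists.
Step by step:
`a = [[9, 6], [3, 8]]` → a = [[9, 6], [3, 8]]
`b = a.copy()` → b = [[9, 6], [3, 8]]
`a[0].append(70)` → a = [[9, 6, 70], [3, 8]]; b = [[9, 6, 70], [3, 8]]
`a.append([9, 6])` → a = [[9, 6, 70], [3, 8], [9, 6]]
`print(b)` → prints [[9, 6, 70], [3, 8]]

Answer: [[9, 6, 70], [3, 8]]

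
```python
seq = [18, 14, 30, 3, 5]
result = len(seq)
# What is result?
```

Trace:
`seq = [18, 14, 30, 3, 5]` → seq = [18, 14, 30, 3, 5]
`result = len(seq)` → result = 5
So result = 5

Answer: 5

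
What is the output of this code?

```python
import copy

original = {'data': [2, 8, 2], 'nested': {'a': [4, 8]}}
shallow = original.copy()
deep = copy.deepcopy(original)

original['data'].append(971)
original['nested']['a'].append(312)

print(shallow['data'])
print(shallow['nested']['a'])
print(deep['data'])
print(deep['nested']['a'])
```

Key concept: comparing shallow vs deep copy.
Step by step:
`original = {'data': [2, 8, 2], 'nested': {'a': [4, 8]}}` → original = {'data': [2, 8, 2], 'nested': {'a': [4, 8]}}
`shallow = original.copy()` → shallow = {'data': [2, 8, 2], 'nested': {'a': [4, 8]}}
`deep = copy.deepcopy(original)` → deep = {'data': [2, 8, 2], 'nested': {'a': [4, 8]}}
`original['data'].append(971)` → original = {'data': [2, 8, 2, 971], 'nested': {'a': [4, 8]}}; shallow = {'data': [2, 8, 2, 971], 'nested': {'a': [4, 8]}}
`original['nested']['a'].append(312)` → original = {'data': [2, 8, 2, 971], 'nested': {'a': [4, 8, 312]}}; shallow = {'data': [2, 8, 2, 971], 'nested': {'a': [4, 8, 312]}}
`print(shallow['data'])` → prints [2, 8, 2, 971]
`print(shallow['nested']['a'])` → prints [4, 8, 312]
`print(deep['data'])` → prints [2, 8, 2]
`print(deep['nested']['a'])` → prints [4, 8]

Answer:
[2, 8, 2, 971]
[4, 8, 312]
[2, 8, 2]
[4, 8]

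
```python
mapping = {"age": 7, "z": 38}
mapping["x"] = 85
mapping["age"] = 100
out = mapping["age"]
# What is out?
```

Trace:
`mapping = {"age": 7, "z": 38}` → mapping = {'age': 7, 'z': 38}
`mapping["x"] = 85` → mapping = {'age': 7, 'z': 38, 'x': 85}
`mapping["age"] = 100` → mapping = {'age': 100, 'z': 38, 'x': 85}
`out = mapping["age"]` → out = 100
So out = 100

Answer: 100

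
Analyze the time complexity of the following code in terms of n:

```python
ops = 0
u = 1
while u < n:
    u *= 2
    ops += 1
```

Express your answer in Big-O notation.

Each loop level contributes: log n. Multiplying the contributions gives O(log n).

Answer: O(log n)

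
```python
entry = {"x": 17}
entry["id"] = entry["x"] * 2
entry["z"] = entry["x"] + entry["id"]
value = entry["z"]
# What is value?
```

Trace:
`entry = {"x": 17}` → entry = {'x': 17}
`entry["id"] = entry["x"] * 2` → entry = {'x': 17, 'id': 34}
`entry["z"] = entry["x"] + entry["id"]` → entry = {'x': 17, 'id': 34, 'z': 51}
`value = entry["z"]` → value = 51
So value = 51

Answer: 51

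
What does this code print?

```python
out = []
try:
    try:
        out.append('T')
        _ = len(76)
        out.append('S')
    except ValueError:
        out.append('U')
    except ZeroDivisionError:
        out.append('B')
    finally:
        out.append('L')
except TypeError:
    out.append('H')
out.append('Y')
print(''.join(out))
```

Execution trace: 'T' (try body) → 'L' (finally) → 'H' (outer except TypeError) → 'Y' (after the try/except). Output: TLHY

Answer: TLHY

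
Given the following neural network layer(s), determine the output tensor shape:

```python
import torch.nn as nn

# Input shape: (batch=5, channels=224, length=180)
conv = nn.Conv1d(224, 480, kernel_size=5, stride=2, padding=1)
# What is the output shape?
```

Input: (5, 224, 180) -> Output: (5, 480, 89)

Answer: (5, 480, 89)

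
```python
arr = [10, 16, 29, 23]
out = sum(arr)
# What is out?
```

Trace:
`arr = [10, 16, 29, 23]` → arr = [10, 16, 29, 23]
`out = sum(arr)` → out = 78
So out = 78

Answer: 78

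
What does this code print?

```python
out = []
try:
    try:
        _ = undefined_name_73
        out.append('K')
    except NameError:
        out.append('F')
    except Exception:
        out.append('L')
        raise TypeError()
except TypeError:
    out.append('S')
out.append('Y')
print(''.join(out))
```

Execution trace: 'F' (inner except NameError) → 'Y' (after the try/except). Output: FY

Answer: FY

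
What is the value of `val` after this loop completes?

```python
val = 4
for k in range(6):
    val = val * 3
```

Multiply by 3, 6 times: 4 * 3^6 = 2916
`val` takes the values: 4 → 12 → 36 → 108 → 324 → 972 → 2916

Answer: 2916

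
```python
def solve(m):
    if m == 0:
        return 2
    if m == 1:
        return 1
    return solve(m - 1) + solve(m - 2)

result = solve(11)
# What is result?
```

Build up from base cases: solve(0)=2, solve(1)=1, solve(2)=3, solve(3)=4, solve(4)=7, solve(5)=11, solve(6)=18, ..., solve(11)=199

Answer: 199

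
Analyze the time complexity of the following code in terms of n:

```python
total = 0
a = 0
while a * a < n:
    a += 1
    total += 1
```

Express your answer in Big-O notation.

Each loop level contributes: √n. Multiplying the contributions gives O(√n).

Answer: O(√n)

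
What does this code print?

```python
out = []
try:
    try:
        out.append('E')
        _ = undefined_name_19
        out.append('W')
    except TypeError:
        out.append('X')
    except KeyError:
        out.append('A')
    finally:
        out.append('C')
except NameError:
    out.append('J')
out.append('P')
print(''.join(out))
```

Execution trace: 'E' (try body) → 'C' (finally) → 'J' (outer except NameError) → 'P' (after the try/except). Output: ECJP

Answer: ECJP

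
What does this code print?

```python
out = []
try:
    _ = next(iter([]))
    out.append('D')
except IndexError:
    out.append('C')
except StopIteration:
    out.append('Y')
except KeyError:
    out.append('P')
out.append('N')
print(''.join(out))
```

Execution trace: 'Y' (except StopIteration) → 'N' (after the try/except). Output: YN

Answer: YN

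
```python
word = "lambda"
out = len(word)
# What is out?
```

Trace:
`word = "lambda"` → word = 'lambda'
`out = len(word)` → out = 6
So out = 6

Answer: 6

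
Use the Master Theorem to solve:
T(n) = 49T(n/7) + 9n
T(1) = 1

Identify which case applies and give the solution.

a=49, b=7, f(n)=9n. log_7(49) = 2. Since c=1 < 2, Case 1 applies: T(n) = Θ(n^log_b(a)) = O(n^2).

Answer: O(n^2) - Case 1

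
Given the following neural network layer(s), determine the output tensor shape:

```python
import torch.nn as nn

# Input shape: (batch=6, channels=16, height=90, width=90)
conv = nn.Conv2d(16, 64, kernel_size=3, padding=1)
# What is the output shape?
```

Input: (6, 16, 90, 90) -> Output: (6, 64, 90, 90)

Answer: (6, 64, 90, 90)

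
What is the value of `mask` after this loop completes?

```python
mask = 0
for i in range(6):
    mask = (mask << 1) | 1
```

Build 6 consecutive 1-bits: 0b111111
`mask` takes the values: 0 → 1 → 3 → 7 → 15 → 31 → 63

Answer: 63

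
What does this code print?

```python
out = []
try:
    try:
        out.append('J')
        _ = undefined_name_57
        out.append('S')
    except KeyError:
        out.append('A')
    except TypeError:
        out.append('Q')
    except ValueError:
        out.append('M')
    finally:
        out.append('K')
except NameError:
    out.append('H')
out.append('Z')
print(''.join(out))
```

Execution trace: 'J' (inner try body) → 'K' (inner finally) → 'H' (outer except NameError) → 'Z' (after the try/except). Output: JKHZ

Answer: JKHZ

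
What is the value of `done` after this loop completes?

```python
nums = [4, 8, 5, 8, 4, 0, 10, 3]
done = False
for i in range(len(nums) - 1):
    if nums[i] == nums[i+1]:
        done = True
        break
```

Check consecutive duplicates in [4, 8, 5, 8, 4, 0, 10, 3]
`done` takes the values: False

Answer: False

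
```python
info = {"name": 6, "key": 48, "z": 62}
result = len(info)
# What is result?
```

Trace:
`info = {"name": 6, "key": 48, "z": 62}` → info = {'name': 6, 'key': 48, 'z': 62}
`result = len(info)` → result = 3
So result = 3

Answer: 3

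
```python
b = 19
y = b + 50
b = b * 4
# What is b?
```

Trace:
`b = 19` → b = 19
`y = b + 50` → y = 69
`b = b * 4` → b = 76
So b = 76

Answer: 76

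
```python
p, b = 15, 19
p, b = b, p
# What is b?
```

Trace:
`p, b = 15, 19` → p = 15; b = 19
`p, b = b, p` → p = 19; b = 15
So b = 15

Answer: 15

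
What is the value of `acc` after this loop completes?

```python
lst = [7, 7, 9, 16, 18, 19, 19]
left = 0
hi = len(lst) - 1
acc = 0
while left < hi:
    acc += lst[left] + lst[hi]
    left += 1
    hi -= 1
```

Sum of pairs from ends
`acc` takes the values: 0 → 26 → 52 → 79

Answer: 79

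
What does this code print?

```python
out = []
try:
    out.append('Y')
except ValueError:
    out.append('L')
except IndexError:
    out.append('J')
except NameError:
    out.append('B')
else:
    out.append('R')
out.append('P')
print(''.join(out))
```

Execution trace: 'Y' (try body, no exception) → 'R' (else) → 'P' (after the try/except). Output: YRP

Answer: YRP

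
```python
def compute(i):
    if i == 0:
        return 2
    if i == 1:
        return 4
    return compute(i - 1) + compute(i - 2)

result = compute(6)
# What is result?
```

Build up from base cases: compute(0)=2, compute(1)=4, compute(2)=6, compute(3)=10, compute(4)=16, compute(5)=26, compute(6)=42

Answer: 42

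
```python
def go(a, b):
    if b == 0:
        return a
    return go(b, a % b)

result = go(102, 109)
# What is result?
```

go(102, 109) -> go(109, 102) -> go(102, 7) -> go(7, 4) -> go(4, 3) -> go(3, 1) -> go(1, 0) -> 1

Answer: 1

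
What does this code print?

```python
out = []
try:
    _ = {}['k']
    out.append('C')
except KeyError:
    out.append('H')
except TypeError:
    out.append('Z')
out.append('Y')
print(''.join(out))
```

Execution trace: 'H' (except KeyError) → 'Y' (after the try/except). Output: HY

Answer: HY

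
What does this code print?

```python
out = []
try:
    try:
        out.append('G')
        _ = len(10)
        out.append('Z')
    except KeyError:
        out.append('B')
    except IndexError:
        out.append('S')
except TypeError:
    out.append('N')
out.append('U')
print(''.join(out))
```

Execution trace: 'G' (inner try body) → 'N' (outer except TypeError) → 'U' (after the try/except). Output: GNU

Answer: GNU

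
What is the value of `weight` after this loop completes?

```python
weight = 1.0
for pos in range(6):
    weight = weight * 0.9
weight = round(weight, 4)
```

Exponential decay: 1.0 * 0.9^6
`weight` takes the values: 1.0 → 0.9 → 0.81 → 0.729 → 0.6561 → 0.59049 → 0.531441 → 0.5314

Answer: 0.5314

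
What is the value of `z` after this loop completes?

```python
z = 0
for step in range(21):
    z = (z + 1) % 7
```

Increment mod 7, 21 times = 0
`z` takes the values: 0 → 1 → 2 → 3 → 4 → 5 → 6 → 0 → 1 → 2 → 3 → 4 → 5 → 6 → 0 → 1 → 2 → 3 → 4 → 5 → 6 → 0

Answer: 0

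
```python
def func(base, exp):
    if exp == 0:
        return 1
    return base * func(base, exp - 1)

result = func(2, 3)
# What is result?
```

func(2, 3) = 2 * 2 * 2 = 8

Answer: 8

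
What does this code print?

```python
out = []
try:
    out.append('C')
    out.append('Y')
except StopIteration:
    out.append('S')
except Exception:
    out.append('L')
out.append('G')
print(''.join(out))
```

Execution trace: 'C' (try body) → 'Y' (try body, no exception) → 'G' (after the try/except). Output: CYG

Answer: CYG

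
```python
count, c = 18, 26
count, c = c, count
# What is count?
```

Trace:
`count, c = 18, 26` → count = 18; c = 26
`count, c = c, count` → count = 26; c = 18
So count = 26

Answer: 26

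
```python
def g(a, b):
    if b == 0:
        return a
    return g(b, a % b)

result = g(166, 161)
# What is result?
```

g(166, 161) -> g(161, 5) -> g(5, 1) -> g(1, 0) -> 1

Answer: 1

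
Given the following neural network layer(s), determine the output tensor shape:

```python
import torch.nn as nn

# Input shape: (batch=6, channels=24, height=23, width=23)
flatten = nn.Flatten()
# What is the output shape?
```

Input: (6, 24, 23, 23) -> Output: (6, 12696)

Answer: (6, 12696)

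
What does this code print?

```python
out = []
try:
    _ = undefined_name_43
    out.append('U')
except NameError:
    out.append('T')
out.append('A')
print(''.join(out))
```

Execution trace: 'T' (except NameError) → 'A' (after the try/except). Output: TA

Answer: TA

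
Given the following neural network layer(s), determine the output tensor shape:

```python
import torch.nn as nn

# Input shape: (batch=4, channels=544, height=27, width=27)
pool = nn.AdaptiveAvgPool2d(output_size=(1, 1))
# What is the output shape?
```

Input: (4, 544, 27, 27) -> Output: (4, 544, 1, 1)

Answer: (4, 544, 1, 1)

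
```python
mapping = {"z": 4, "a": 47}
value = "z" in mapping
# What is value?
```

Trace:
`mapping = {"z": 4, "a": 47}` → mapping = {'z': 4, 'a': 47}
`value = "z" in mapping` → value = True
So value = True

Answer: True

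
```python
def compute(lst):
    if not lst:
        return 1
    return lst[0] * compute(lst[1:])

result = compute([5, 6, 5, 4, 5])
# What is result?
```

Product over [5, 6, 5, 4, 5] = 5 * 6 * 5 * 4 * 5 = 3000

Answer: 3000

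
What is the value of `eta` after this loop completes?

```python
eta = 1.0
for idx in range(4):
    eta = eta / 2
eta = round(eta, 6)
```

Halving LR 4 times: 1 / 2^4
`eta` takes the values: 1.0 → 0.5 → 0.25 → 0.125 → 0.0625

Answer: 0.0625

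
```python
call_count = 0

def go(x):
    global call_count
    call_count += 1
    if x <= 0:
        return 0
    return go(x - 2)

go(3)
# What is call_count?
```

Linear recursion stepping by 2: 3 calls from x=3 down to ≤0.

Answer: 3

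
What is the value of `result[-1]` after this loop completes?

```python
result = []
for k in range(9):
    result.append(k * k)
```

Last element of squares 0 to 8
`result` takes the values: [] → [0] → [0, 1] → [0, 1, 4] → [0, 1, 4, 9] → [0, 1, 4, 9, 16] → [0, 1, 4, 9, 16, 25] → [0, 1, 4, 9, 16, 25, 36] → [0, 1, 4, 9, 16, 25, 36, 49] → [0, 1, 4, 9, 16, 25, 36, 49, 64]
So `result[-1]` = 64

Answer: 64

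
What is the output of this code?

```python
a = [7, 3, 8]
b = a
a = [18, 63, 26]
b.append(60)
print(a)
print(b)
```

Key concept: rebinding vs mutation: a is rebound to a new list, b still points at the original.
Step by step:
`a = [7, 3, 8]` → a = [7, 3, 8]
`b = a` → b = [7, 3, 8] (same object as a)
`a = [18, 63, 26]` → a = [18, 63, 26]
`b.append(60)` → b = [7, 3, 8, 60]
`print(a)` → prints [18, 63, 26]
`print(b)` → prints [7, 3, 8, 60]

Answer:
[18, 63, 26]
[7, 3, 8, 60]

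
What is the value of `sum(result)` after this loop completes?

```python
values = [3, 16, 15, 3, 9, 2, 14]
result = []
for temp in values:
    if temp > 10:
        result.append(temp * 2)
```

Sum of doubled values > 10
`result` takes the values: [] → [32] → [32, 30] → [32, 30, 28]
So `sum(result)` = 90

Answer: 90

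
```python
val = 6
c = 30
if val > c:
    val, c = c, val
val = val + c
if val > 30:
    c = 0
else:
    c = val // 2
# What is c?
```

Trace:
`val = 6` → val = 6
`c = 30` → c = 30
`if val > c: ...` → val > c is False → no variable changes
`val = val + c` → val = 36
`if val > 30: ...` → val > 30 is True → c = 0
So c = 0

Answer: 0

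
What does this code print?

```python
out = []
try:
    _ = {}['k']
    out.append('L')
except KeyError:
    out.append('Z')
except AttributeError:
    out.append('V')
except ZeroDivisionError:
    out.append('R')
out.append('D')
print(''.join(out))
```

Execution trace: 'Z' (except KeyError) → 'D' (after the try/except). Output: ZD

Answer: ZD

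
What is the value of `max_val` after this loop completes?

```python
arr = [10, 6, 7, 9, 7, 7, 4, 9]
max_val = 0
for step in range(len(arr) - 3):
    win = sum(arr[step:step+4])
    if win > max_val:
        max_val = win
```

Max sum of 4-element window in [10, 6, 7, 9, 7, 7, 4, 9]
`max_val` takes the values: 0 → 32

Answer: 32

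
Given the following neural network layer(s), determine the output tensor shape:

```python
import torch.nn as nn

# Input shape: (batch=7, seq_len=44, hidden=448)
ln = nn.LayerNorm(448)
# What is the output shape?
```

Input: (7, 44, 448) -> Output: (7, 44, 448)

Answer: (7, 44, 448)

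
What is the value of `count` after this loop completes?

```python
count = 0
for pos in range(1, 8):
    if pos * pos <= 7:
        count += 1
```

Count numbers where pos² ≤ 7
`count` takes the values: 0 → 1 → 2

Answer: 2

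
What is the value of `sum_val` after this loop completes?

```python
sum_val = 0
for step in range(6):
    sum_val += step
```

Sum of 0 to 5 = 15
`sum_val` takes the values: 0 → 1 → 3 → 6 → 10 → 15

Answer: 15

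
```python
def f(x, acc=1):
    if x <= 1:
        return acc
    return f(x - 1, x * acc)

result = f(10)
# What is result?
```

Accumulator trace (n, acc): (10, 1) -> (9, 10) -> (8, 90) -> (7, 720) -> (6, 5040) -> (5, 30240) -> (4, 151200) -> (3, 604800) -> (2, 1814400) -> (1, 3628800) -> return 3628800

Answer: 3628800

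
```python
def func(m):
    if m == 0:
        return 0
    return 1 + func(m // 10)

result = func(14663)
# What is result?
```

Count of digits of 14663: 5

Answer: 5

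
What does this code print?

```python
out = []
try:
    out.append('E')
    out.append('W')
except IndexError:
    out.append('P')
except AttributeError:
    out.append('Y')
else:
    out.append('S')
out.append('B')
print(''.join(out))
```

Execution trace: 'E' (try body) → 'W' (try body, no exception) → 'S' (else) → 'B' (after the try/except). Output: EWSB

Answer: EWSB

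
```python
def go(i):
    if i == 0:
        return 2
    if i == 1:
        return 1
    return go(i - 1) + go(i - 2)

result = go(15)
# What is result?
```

Build up from base cases: go(0)=2, go(1)=1, go(2)=3, go(3)=4, go(4)=7, go(5)=11, go(6)=18, ..., go(15)=1364

Answer: 1364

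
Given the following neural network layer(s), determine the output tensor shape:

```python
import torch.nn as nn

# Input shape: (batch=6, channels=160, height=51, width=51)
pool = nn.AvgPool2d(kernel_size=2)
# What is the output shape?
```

Input: (6, 160, 51, 51) -> Output: (6, 160, 25, 25)

Answer: (6, 160, 25, 25)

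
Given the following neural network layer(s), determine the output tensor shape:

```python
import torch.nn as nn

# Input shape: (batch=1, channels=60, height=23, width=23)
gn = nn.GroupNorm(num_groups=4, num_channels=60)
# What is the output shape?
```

Input: (1, 60, 23, 23) -> Output: (1, 60, 23, 23)

Answer: (1, 60, 23, 23)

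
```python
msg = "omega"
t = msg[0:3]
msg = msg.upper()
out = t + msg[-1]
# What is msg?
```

Trace:
`msg = "omega"` → msg = 'omega'
`t = msg[0:3]` → t = 'ome'
`msg = msg.upper()` → msg = 'OMEGA'
`out = t + msg[-1]` → out = 'omeA'
So msg = 'OMEGA'

Answer: 'OMEGA'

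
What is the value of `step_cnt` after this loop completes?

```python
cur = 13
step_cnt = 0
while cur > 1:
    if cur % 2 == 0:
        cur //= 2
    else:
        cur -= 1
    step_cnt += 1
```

Steps to reduce 13 to 1
`step_cnt` takes the values: 0 → 1 → 2 → 3 → 4 → 5

Answer: 5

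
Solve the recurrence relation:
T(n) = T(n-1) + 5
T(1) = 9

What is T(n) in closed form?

Unrolling: T(n) = T(1) + 5·(n-1) = 9 + 5(n-1) = 5n + 4.

Answer: T(n) = 5n + 4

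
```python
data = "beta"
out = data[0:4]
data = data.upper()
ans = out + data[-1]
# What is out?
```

Trace:
`data = "beta"` → data = 'beta'
`out = data[0:4]` → out = 'beta'
`data = data.upper()` → data = 'BETA'
`ans = out + data[-1]` → ans = 'betaA'
So out = 'beta'

Answer: 'beta'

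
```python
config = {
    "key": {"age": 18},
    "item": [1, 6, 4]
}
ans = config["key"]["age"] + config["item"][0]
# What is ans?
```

Trace:
`config = { ...` → config = {'key': {'age': 18}, 'item': [1, 6, 4]}
`ans = config["key"]["age"] + config["item"][0]` → ans = 19
So ans = 19

Answer: 19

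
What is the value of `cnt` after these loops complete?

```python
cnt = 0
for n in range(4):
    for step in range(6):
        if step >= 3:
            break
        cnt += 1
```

Inner breaks at 3, outer runs 4 times
`cnt` takes the values: 0 → 1 → 2 → 3 → 4 → 5 → 6 → 7 → 8 → 9 → 10 → 11 → 12

Answer: 12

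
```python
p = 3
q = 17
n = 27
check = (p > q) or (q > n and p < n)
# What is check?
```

Trace:
`p = 3` → p = 3
`q = 17` → q = 17
`n = 27` → n = 27
`check = (p > q) or (q > n and p < n)` → check = False
So check = False

Answer: False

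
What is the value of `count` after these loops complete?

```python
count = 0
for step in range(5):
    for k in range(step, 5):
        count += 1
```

Upper triangle: 5 + 4 + ... + 1
`count` takes the values: 0 → 1 → 2 → 3 → 4 → 5 → 6 → 7 → 8 → 9 → 10 → 11 → 12 → 13 → 14 → 15

Answer: 15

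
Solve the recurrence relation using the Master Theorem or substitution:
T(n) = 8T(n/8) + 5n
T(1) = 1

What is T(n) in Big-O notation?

By Master Theorem: a=8, b=8, f(n)=5n. Since log_8(8) = 1 and f(n) = Θ(n^1), Case 2 applies. T(n) = O(n log n).

Answer: O(n log n)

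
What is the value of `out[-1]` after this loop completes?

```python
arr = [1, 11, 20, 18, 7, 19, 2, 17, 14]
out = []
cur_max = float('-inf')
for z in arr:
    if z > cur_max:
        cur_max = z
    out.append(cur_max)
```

Running max ends at 20
`out` takes the values: [] → [1] → [1, 11] → [1, 11, 20] → [1, 11, 20, 20] → [1, 11, 20, 20, 20] → [1, 11, 20, 20, 20, 20] → [1, 11, 20, 20, 20, 20, 20] → [1, 11, 20, 20, 20, 20, 20, 20] → [1, 11, 20, 20, 20, 20, 20, 20, 20]
So `out[-1]` = 20

Answer: 20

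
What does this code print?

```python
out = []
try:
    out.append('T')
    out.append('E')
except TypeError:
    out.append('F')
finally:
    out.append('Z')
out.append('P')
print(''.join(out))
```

Execution trace: 'T' (try body) → 'E' (try body, no exception) → 'Z' (finally) → 'P' (after the try/except). Output: TEZP

Answer: TEZP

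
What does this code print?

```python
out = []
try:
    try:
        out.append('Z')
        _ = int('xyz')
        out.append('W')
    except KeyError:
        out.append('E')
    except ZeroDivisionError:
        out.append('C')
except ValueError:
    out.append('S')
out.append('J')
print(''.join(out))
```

Execution trace: 'Z' (try body) → 'S' (outer except ValueError) → 'J' (after the try/except). Output: ZSJ

Answer: ZSJ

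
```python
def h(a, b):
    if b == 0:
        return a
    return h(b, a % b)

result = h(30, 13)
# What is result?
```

h(30, 13) -> h(13, 4) -> h(4, 1) -> h(1, 0) -> 1

Answer: 1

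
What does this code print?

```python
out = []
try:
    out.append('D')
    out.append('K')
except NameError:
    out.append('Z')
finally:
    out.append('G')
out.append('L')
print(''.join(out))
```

Execution trace: 'D' (try body) → 'K' (try body, no exception) → 'G' (finally) → 'L' (after the try/except). Output: DKGL

Answer: DKGL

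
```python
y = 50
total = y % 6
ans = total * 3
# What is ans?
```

Trace:
`y = 50` → y = 50
`total = y % 6` → total = 2
`ans = total * 3` → ans = 6
So ans = 6

Answer: 6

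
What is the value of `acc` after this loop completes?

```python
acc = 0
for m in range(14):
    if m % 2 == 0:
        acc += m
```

Sum of even numbers 0 to 13
`acc` takes the values: 0 → 2 → 6 → 12 → 20 → 30 → 42

Answer: 42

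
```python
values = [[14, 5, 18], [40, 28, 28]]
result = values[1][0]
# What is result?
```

Trace:
`values = [[14, 5, 18], [40, 28, 28]]` → values = [[14, 5, 18], [40, 28, 28]]
`result = values[1][0]` → result = 40
So result = 40

Answer: 40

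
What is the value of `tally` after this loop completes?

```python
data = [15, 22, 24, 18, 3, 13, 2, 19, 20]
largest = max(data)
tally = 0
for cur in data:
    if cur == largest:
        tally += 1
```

Count of max value 24 in [15, 22, 24, 18, 3, 13, 2, 19, 20]
`tally` takes the values: 0 → 1

Answer: 1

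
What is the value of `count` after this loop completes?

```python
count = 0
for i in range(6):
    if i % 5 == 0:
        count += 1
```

Count numbers divisible by 5 in range(6)
`count` takes the values: 0 → 1 → 2

Answer: 2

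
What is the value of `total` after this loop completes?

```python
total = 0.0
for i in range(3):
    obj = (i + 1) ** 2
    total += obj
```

Sum of squared losses 1² + 2² + ... + 3²
`total` takes the values: 0.0 → 1.0 → 5.0 → 14.0

Answer: 14.0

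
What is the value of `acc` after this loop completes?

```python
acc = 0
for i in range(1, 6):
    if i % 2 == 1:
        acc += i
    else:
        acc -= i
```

Add odd, subtract even
`acc` takes the values: 0 → 1 → -1 → 2 → -2 → 3

Answer: 3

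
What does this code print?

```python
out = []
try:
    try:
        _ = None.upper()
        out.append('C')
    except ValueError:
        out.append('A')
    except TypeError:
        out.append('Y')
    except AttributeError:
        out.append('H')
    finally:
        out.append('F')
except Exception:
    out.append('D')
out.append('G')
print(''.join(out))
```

Execution trace: 'H' (inner except AttributeError) → 'F' (inner finally) → 'G' (after the try/except). Output: HFG

Answer: HFG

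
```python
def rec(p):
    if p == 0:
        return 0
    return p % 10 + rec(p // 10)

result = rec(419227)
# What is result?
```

Sum of digits of 419227: 7 + 2 + 2 + 9 + 1 + 4 = 25

Answer: 25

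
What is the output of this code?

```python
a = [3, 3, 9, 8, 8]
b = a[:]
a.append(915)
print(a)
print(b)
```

Key concept: slice [:] creates copy.
Step by step:
`a = [3, 3, 9, 8, 8]` → a = [3, 3, 9, 8, 8]
`b = a[:]` → b = [3, 3, 9, 8, 8]
`a.append(915)` → a = [3, 3, 9, 8, 8, 915]
`print(a)` → prints [3, 3, 9, 8, 8, 915]
`print(b)` → prints [3, 3, 9, 8, 8]

Answer:
[3, 3, 9, 8, 8, 915]
[3, 3, 9, 8, 8]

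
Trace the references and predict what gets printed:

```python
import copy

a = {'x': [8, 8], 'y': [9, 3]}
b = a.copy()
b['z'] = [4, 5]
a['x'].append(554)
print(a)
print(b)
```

Key concept: shallow copy of dict with mutable values.
Step by step:
`a = {'x': [8, 8], 'y': [9, 3]}` → a = {'x': [8, 8], 'y': [9, 3]}
`b = a.copy()` → b = {'x': [8, 8], 'y': [9, 3]}
`b['z'] = [4, 5]` → b = {'x': [8, 8], 'y': [9, 3], 'z': [4, 5]}
`a['x'].append(554)` → a = {'x': [8, 8, 554], 'y': [9, 3]}; b = {'x': [8, 8, 554], 'y': [9, 3], 'z': [4, 5]}
`print(a)` → prints {'x': [8, 8, 554], 'y': [9, 3]}
`print(b)` → prints {'x': [8, 8, 554], 'y': [9, 3], 'z': [4, 5]}

Answer:
{'x': [8, 8, 554], 'y': [9, 3]}
{'x': [8, 8, 554], 'y': [9, 3], 'z': [4, 5]}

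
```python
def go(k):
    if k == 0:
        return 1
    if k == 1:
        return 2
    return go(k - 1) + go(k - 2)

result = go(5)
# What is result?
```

Build up from base cases: go(0)=1, go(1)=2, go(2)=3, go(3)=5, go(4)=8, go(5)=13

Answer: 13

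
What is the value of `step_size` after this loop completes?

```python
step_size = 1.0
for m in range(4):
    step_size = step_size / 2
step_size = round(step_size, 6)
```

Halving LR 4 times: 1 / 2^4
`step_size` takes the values: 1.0 → 0.5 → 0.25 → 0.125 → 0.0625

Answer: 0.0625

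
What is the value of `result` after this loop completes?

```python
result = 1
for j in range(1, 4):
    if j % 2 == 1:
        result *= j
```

Product of odd numbers 1 to 3
`result` takes the values: 1 → 3

Answer: 3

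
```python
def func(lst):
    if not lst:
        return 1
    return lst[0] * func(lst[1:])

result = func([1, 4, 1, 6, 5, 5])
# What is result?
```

Product over [1, 4, 1, 6, 5, 5] = 1 * 4 * 1 * 6 * 5 * 5 = 600

Answer: 600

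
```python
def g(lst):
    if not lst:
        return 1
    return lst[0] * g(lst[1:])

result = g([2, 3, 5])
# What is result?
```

Product over [2, 3, 5] = 2 * 3 * 5 = 30

Answer: 30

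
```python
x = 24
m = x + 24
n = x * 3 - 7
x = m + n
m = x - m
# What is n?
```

Trace:
`x = 24` → x = 24
`m = x + 24` → m = 48
`n = x * 3 - 7` → n = 65
`x = m + n` → x = 113
`m = x - m` → m = 65
So n = 65

Answer: 65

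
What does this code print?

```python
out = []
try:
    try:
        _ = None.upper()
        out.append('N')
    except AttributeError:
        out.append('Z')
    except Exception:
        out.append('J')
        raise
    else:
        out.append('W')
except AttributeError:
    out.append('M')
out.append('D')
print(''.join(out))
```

Execution trace: 'Z' (inner except AttributeError) → 'D' (after the try/except). Output: ZD

Answer: ZD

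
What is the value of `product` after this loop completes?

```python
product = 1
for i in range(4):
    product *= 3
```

3^4 = 81
`product` takes the values: 1 → 3 → 9 → 27 → 81

Answer: 81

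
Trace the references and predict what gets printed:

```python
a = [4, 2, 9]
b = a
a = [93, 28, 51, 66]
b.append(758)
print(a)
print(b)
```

Key concept: rebinding vs mutation: a is rebound to a new list, b still points at the original.
Step by step:
`a = [4, 2, 9]` → a = [4, 2, 9]
`b = a` → b = [4, 2, 9] (same object as a)
`a = [93, 28, 51, 66]` → a = [93, 28, 51, 66]
`b.append(758)` → b = [4, 2, 9, 758]
`print(a)` → prints [93, 28, 51, 66]
`print(b)` → prints [4, 2, 9, 758]

Answer:
[93, 28, 51, 66]
[4, 2, 9, 758]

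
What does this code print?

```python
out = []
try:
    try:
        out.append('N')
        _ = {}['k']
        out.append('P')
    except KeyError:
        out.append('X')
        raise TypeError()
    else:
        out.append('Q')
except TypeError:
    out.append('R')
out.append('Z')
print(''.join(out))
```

Execution trace: 'N' (inner try body) → 'X' (inner except KeyError) → 'R' (outer except TypeError) → 'Z' (after the try/except). Output: NXRZ

Answer: NXRZ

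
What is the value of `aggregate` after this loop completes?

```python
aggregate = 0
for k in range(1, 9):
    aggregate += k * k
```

Sum of squares 1² to 8² = 204
`aggregate` takes the values: 0 → 1 → 5 → 14 → 30 → 55 → 91 → 140 → 204

Answer: 204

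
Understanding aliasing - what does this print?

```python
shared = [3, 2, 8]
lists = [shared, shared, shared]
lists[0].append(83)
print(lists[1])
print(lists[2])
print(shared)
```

Key concept: list of same reference.
Step by step:
`shared = [3, 2, 8]` → shared = [3, 2, 8]
`lists = [shared, shared, shared]` → lists = [[3, 2, 8], [3, 2, 8], [3, 2, 8]]
`lists[0].append(83)` → shared = [3, 2, 8, 83]; lists = [[3, 2, 8, 83], [3, 2, 8, 83], [3, 2, 8, 83]]
`print(lists[1])` → prints [3, 2, 8, 83]
`print(lists[2])` → prints [3, 2, 8, 83]
`print(shared)` → prints [3, 2, 8, 83]

Answer:
[3, 2, 8, 83]
[3, 2, 8, 83]
[3, 2, 8, 83]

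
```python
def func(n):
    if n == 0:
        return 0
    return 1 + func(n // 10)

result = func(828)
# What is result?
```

Count of digits of 828: 3

Answer: 3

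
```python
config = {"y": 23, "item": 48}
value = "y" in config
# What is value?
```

Trace:
`config = {"y": 23, "item": 48}` → config = {'y': 23, 'item': 48}
`value = "y" in config` → value = True
So value = True

Answer: True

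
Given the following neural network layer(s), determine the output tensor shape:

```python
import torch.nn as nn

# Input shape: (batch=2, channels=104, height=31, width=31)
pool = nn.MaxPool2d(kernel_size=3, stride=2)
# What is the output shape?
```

Input: (2, 104, 31, 31) -> Output: (2, 104, 15, 15)

Answer: (2, 104, 15, 15)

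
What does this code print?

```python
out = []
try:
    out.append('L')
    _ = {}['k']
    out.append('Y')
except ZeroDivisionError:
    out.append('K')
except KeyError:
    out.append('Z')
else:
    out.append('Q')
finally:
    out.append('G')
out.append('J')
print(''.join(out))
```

Execution trace: 'L' (try body) → 'Z' (except KeyError) → 'G' (finally) → 'J' (after the try/except). Output: LZGJ

Answer: LZGJ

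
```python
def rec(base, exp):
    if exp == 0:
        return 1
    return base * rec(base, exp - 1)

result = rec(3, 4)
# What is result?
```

rec(3, 4) = 3 * 3 * 3 * 3 = 81

Answer: 81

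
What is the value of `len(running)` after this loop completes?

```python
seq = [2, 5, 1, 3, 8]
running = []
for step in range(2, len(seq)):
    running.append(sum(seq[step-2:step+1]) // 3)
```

Number of 3-element averages
`running` takes the values: [] → [2] → [2, 3] → [2, 3, 4]
So `len(running)` = 3

Answer: 3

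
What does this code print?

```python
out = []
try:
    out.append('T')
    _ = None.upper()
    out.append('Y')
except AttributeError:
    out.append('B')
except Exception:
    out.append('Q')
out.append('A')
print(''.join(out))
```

Execution trace: 'T' (try body) → 'B' (except AttributeError) → 'A' (after the try/except). Output: TBA

Answer: TBA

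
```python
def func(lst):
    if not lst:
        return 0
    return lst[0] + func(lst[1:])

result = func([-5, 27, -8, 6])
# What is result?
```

(-5) + 27 + (-8) + 6 + 0 = 20

Answer: 20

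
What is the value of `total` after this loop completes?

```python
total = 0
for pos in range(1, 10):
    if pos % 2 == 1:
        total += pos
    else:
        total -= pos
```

Add odd, subtract even
`total` takes the values: 0 → 1 → -1 → 2 → -2 → 3 → -3 → 4 → -4 → 5

Answer: 5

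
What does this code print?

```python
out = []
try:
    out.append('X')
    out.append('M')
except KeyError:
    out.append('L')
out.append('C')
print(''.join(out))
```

Execution trace: 'X' (try body) → 'M' (try body, no exception) → 'C' (after the try/except). Output: XMC

Answer: XMC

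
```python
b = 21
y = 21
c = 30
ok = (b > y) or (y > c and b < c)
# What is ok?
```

Trace:
`b = 21` → b = 21
`y = 21` → y = 21
`c = 30` → c = 30
`ok = (b > y) or (y > c and b < c)` → ok = False
So ok = False

Answer: False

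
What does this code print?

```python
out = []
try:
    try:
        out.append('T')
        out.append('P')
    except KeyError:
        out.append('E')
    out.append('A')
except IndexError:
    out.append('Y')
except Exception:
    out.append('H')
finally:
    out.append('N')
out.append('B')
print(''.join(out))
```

Execution trace: 'T' (inner try body) → 'P' (inner try body, no exception) → 'A' (try body, no exception) → 'N' (finally) → 'B' (after the try/except). Output: TPANB

Answer: TPANB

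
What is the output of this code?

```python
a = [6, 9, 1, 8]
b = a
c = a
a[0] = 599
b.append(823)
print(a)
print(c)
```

Key concept: multiple aliases.
Step by step:
`a = [6, 9, 1, 8]` → a = [6, 9, 1, 8]
`b = a` → b = [6, 9, 1, 8] (same object as a)
`c = a` → c = [6, 9, 1, 8] (same object as a, b)
`a[0] = 599` → a = [599, 9, 1, 8] (same object as b, c); b = [599, 9, 1, 8] (same object as a, c); c = [599, 9, 1, 8] (same object as a, b)
`b.append(823)` → a = [599, 9, 1, 8, 823] (same object as b, c); b = [599, 9, 1, 8, 823] (same object as a, c); c = [599, 9, 1, 8, 823] (same object as a, b)
`print(a)` → prints [599, 9, 1, 8, 823]
`print(c)` → prints [599, 9, 1, 8, 823]

Answer:
[599, 9, 1, 8, 823]
[599, 9, 1, 8, 823]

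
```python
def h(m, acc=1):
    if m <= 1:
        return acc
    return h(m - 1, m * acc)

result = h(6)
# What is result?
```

Accumulator trace (n, acc): (6, 1) -> (5, 6) -> (4, 30) -> (3, 120) -> (2, 360) -> (1, 720) -> return 720

Answer: 720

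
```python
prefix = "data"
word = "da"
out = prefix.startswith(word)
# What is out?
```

Trace:
`prefix = "data"` → prefix = 'data'
`word = "da"` → word = 'da'
`out = prefix.startswith(word)` → out = True
So out = True

Answer: True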